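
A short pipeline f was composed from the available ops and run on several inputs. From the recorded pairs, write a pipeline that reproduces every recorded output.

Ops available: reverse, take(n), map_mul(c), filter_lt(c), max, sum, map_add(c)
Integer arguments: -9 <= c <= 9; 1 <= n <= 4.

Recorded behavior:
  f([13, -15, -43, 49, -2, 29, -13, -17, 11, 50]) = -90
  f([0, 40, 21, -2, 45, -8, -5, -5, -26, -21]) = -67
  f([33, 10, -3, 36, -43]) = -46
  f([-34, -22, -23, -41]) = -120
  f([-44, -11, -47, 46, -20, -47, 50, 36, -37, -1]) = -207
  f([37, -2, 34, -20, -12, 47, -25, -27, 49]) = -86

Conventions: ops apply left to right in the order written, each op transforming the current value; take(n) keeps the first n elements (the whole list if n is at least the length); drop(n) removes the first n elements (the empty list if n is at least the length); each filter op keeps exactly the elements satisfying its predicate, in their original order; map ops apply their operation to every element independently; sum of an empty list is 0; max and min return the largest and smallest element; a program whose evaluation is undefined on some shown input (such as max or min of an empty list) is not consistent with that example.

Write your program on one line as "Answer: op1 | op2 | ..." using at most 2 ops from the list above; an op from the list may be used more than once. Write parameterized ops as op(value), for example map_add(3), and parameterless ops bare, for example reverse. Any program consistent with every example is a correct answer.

filter_lt(4) | sum

Check, running the answer program on each example:
  [13, -15, -43, 49, -2, 29, -13, -17, 11, 50] -> [-15, -43, -2, -13, -17] -> -90
  [0, 40, 21, -2, 45, -8, -5, -5, -26, -21] -> [0, -2, -8, -5, -5, -26, -21] -> -67
  [33, 10, -3, 36, -43] -> [-3, -43] -> -46
  [-34, -22, -23, -41] -> [-34, -22, -23, -41] -> -120
  [-44, -11, -47, 46, -20, -47, 50, 36, -37, -1] -> [-44, -11, -47, -20, -47, -37, -1] -> -207
  [37, -2, 34, -20, -12, 47, -25, -27, 49] -> [-2, -20, -12, -25, -27] -> -86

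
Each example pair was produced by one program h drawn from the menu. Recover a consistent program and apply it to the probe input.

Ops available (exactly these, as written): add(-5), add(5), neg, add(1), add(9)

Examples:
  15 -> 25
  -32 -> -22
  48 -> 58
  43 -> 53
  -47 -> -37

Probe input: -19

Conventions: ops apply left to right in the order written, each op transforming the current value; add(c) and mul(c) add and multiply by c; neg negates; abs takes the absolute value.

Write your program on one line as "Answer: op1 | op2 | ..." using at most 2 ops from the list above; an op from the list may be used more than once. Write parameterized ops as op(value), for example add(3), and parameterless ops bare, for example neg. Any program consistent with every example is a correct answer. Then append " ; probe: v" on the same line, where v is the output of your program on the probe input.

add(9) | add(1) ; probe: -9

Check, running the answer program on each example:
  15 -> 24 -> 25
  -32 -> -23 -> -22
  48 -> 57 -> 58
  43 -> 52 -> 53
  -47 -> -38 -> -37
  probe: -19 -> -10 -> -9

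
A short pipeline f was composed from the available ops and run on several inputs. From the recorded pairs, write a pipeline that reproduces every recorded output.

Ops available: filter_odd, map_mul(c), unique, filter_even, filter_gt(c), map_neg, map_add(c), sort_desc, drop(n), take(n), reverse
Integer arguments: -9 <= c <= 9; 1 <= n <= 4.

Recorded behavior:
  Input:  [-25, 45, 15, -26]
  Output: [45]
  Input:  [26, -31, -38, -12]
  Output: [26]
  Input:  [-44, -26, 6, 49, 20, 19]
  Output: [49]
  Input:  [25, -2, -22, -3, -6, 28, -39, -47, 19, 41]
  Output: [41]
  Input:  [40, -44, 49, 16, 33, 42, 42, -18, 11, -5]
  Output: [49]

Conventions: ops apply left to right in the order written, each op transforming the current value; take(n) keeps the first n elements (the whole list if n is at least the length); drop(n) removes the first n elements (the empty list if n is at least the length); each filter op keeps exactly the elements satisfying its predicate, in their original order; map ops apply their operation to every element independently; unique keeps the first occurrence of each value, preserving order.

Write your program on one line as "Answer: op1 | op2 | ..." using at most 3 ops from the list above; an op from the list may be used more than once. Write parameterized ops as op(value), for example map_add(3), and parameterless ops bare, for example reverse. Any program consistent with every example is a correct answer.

sort_desc | take(1)

Check, running the answer program on each example:
  [-25, 45, 15, -26] -> [45, 15, -25, -26] -> [45]
  [26, -31, -38, -12] -> [26, -12, -31, -38] -> [26]
  [-44, -26, 6, 49, 20, 19] -> [49, 20, 19, 6, -26, -44] -> [49]
  [25, -2, -22, -3, -6, 28, -39, -47, 19, 41] -> [41, 28, 25, 19, -2, -3, -6, -22, -39, -47] -> [41]
  [40, -44, 49, 16, 33, 42, 42, -18, 11, -5] -> [49, 42, 42, 40, 33, 16, 11, -5, -18, -44] -> [49]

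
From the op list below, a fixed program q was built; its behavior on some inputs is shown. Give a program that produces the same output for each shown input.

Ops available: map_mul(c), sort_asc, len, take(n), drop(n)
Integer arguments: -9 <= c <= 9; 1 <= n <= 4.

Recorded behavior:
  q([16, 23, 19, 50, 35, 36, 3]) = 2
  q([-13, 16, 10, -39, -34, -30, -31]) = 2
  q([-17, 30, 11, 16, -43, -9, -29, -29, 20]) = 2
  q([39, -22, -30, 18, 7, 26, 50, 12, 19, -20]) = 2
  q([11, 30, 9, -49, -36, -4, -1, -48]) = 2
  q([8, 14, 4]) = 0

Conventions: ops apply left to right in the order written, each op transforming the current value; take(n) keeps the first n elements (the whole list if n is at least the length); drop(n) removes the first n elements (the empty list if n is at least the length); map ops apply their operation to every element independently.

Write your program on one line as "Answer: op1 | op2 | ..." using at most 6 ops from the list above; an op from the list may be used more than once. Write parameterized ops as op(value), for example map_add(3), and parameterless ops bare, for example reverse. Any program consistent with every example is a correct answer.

sort_asc | drop(2) | map_mul(5) | take(3) | drop(1) | len

Check, running the answer program on each example:
  [16, 23, 19, 50, 35, 36, 3] -> [3, 16, 19, 23, 35, 36, 50] -> [19, 23, 35, 36, 50] -> [95, 115, 175, 180, 250] -> [95, 115, 175] -> [115, 175] -> 2
  [-13, 16, 10, -39, -34, -30, -31] -> [-39, -34, -31, -30, -13, 10, 16] -> [-31, -30, -13, 10, 16] -> [-155, -150, -65, 50, 80] -> [-155, -150, -65] -> [-150, -65] -> 2
  [-17, 30, 11, 16, -43, -9, -29, -29, 20] -> [-43, -29, -29, -17, -9, 11, 16, 20, 30] -> [-29, -17, -9, 11, 16, 20, 30] -> [-145, -85, -45, 55, 80, 100, 150] -> [-145, -85, -45] -> [-85, -45] -> 2
  [39, -22, -30, 18, 7, 26, 50, 12, 19, -20] -> [-30, -22, -20, 7, 12, 18, 19, 26, 39, 50] -> [-20, 7, 12, 18, 19, 26, 39, 50] -> [-100, 35, 60, 90, 95, 130, 195, 250] -> [-100, 35, 60] -> [35, 60] -> 2
  [11, 30, 9, -49, -36, -4, -1, -48] -> [-49, -48, -36, -4, -1, 9, 11, 30] -> [-36, -4, -1, 9, 11, 30] -> [-180, -20, -5, 45, 55, 150] -> [-180, -20, -5] -> [-20, -5] -> 2
  [8, 14, 4] -> [4, 8, 14] -> [14] -> [70] -> [70] -> [] -> 0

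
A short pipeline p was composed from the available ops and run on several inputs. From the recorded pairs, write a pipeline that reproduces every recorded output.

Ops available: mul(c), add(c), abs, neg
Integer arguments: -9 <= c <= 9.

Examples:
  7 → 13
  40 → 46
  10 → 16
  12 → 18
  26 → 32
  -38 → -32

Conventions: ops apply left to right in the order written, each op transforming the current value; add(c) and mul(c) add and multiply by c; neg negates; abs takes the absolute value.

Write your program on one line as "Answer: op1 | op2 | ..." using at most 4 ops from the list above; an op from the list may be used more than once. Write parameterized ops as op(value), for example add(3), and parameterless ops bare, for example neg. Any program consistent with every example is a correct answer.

neg | add(-6) | neg

Check, running the answer program on each example:
  7 -> -7 -> -13 -> 13
  40 -> -40 -> -46 -> 46
  10 -> -10 -> -16 -> 16
  12 -> -12 -> -18 -> 18
  26 -> -26 -> -32 -> 32
  -38 -> 38 -> 32 -> -32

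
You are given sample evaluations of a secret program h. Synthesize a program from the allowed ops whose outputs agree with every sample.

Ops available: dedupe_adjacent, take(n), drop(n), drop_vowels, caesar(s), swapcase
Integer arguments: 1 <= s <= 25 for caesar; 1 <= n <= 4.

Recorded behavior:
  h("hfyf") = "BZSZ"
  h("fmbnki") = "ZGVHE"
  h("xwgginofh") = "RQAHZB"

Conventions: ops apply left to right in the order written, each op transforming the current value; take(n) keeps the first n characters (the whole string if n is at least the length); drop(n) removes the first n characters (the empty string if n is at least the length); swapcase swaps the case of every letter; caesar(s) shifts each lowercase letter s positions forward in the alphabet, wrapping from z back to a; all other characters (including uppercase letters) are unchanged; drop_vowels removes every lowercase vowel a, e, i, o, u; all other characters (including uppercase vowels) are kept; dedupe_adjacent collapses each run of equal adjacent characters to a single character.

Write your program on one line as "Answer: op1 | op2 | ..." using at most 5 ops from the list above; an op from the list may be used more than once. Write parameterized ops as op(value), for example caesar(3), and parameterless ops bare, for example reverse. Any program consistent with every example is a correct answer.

drop_vowels | caesar(20) | swapcase | dedupe_adjacent

Check, running the answer program on each example:
  "hfyf" -> "hfyf" -> "bzsz" -> "BZSZ" -> "BZSZ"
  "fmbnki" -> "fmbnk" -> "zgvhe" -> "ZGVHE" -> "ZGVHE"
  "xwgginofh" -> "xwggnfh" -> "rqaahzb" -> "RQAAHZB" -> "RQAHZB"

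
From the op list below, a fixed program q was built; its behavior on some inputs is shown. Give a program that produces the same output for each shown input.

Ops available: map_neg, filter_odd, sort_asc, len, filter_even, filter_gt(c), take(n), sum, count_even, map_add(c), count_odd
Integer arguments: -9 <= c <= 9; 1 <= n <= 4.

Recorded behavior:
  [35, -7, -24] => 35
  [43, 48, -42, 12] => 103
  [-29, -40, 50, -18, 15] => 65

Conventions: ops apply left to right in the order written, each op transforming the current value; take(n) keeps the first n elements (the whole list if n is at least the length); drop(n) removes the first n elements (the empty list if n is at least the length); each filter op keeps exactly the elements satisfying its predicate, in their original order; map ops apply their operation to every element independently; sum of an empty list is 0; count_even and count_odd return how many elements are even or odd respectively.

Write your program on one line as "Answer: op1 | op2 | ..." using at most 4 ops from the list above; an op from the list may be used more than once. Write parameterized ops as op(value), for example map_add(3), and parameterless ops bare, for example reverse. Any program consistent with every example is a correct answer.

sort_asc | filter_gt(-3) | sum

Check, running the answer program on each example:
  [35, -7, -24] -> [-24, -7, 35] -> [35] -> 35
  [43, 48, -42, 12] -> [-42, 12, 43, 48] -> [12, 43, 48] -> 103
  [-29, -40, 50, -18, 15] -> [-40, -29, -18, 15, 50] -> [15, 50] -> 65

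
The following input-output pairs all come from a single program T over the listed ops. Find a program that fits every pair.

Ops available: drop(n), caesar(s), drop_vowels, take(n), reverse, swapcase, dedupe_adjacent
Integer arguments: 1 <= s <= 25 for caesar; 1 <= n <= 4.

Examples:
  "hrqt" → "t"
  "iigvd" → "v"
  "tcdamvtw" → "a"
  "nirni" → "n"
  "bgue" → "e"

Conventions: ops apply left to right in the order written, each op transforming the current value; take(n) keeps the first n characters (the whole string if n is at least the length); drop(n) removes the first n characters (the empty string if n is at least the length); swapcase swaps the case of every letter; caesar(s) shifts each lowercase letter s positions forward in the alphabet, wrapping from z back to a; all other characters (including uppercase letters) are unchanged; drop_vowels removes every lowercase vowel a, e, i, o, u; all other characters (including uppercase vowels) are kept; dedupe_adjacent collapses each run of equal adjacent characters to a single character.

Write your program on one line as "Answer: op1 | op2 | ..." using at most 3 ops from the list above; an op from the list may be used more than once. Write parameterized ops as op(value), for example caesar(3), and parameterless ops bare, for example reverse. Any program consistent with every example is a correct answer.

take(4) | drop(3)

Check, running the answer program on each example:
  "hrqt" -> "hrqt" -> "t"
  "iigvd" -> "iigv" -> "v"
  "tcdamvtw" -> "tcda" -> "a"
  "nirni" -> "nirn" -> "n"
  "bgue" -> "bgue" -> "e"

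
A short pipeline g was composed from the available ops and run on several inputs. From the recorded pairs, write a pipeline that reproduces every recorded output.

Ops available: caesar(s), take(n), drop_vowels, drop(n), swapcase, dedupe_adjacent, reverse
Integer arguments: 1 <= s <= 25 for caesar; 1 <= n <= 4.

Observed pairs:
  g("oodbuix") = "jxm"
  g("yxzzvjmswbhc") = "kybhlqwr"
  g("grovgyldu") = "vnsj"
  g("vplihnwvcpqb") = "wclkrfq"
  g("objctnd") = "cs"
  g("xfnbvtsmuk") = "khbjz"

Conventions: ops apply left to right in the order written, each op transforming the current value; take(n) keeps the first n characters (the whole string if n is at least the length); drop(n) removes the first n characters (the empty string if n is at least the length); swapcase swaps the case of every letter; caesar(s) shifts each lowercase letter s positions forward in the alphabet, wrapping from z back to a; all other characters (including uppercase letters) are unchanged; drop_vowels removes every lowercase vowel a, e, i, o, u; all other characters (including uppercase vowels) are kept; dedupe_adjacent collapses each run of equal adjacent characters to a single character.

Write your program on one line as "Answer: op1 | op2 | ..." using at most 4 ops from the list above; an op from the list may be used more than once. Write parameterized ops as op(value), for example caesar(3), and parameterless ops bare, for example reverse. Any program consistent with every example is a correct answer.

drop(4) | caesar(15) | drop_vowels

Check, running the answer program on each example:
  "oodbuix" -> "uix" -> "jxm" -> "jxm"
  "yxzzvjmswbhc" -> "vjmswbhc" -> "kybhlqwr" -> "kybhlqwr"
  "grovgyldu" -> "gyldu" -> "vnasj" -> "vnsj"
  "vplihnwvcpqb" -> "hnwvcpqb" -> "wclkrefq" -> "wclkrfq"
  "objctnd" -> "tnd" -> "ics" -> "cs"
  "xfnbvtsmuk" -> "vtsmuk" -> "kihbjz" -> "khbjz"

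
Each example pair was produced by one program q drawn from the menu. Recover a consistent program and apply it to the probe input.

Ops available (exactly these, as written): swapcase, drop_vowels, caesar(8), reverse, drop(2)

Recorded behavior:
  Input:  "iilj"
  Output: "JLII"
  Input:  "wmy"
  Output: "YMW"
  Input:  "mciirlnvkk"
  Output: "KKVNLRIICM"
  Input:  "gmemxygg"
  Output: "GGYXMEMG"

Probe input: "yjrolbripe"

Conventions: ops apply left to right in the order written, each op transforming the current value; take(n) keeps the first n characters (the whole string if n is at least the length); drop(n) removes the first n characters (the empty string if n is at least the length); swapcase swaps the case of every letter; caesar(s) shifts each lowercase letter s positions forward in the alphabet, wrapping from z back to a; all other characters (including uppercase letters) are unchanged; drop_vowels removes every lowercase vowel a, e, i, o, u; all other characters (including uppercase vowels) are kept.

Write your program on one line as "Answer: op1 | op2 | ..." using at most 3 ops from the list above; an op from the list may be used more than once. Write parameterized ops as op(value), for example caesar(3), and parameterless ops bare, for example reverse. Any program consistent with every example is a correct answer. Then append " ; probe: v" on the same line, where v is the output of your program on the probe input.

reverse | swapcase ; probe: "EPIRBLORJY"

Check, running the answer program on each example:
  "iilj" -> "jlii" -> "JLII"
  "wmy" -> "ymw" -> "YMW"
  "mciirlnvkk" -> "kkvnlriicm" -> "KKVNLRIICM"
  "gmemxygg" -> "ggyxmemg" -> "GGYXMEMG"
  probe: "yjrolbripe" -> "epirblorjy" -> "EPIRBLORJY"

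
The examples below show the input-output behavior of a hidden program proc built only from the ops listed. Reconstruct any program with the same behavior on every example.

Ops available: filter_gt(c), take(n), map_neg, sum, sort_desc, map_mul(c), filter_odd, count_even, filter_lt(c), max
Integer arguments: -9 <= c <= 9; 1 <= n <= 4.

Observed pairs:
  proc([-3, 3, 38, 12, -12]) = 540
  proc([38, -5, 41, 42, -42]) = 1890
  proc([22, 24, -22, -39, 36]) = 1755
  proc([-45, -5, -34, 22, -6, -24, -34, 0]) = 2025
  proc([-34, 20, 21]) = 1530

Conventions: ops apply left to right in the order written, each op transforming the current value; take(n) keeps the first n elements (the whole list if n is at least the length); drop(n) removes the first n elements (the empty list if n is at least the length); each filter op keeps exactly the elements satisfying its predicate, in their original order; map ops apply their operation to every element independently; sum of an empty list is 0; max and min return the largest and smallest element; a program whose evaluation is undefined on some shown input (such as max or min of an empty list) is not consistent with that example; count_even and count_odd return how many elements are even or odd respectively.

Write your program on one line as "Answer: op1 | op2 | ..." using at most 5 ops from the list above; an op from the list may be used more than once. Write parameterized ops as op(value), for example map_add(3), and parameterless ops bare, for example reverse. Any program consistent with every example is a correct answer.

map_neg | map_mul(-9) | map_mul(-5) | sort_desc | max

Check, running the answer program on each example:
  [-3, 3, 38, 12, -12] -> [3, -3, -38, -12, 12] -> [-27, 27, 342, 108, -108] -> [135, -135, -1710, -540, 540] -> [540, 135, -135, -540, -1710] -> 540
  [38, -5, 41, 42, -42] -> [-38, 5, -41, -42, 42] -> [342, -45, 369, 378, -378] -> [-1710, 225, -1845, -1890, 1890] -> [1890, 225, -1710, -1845, -1890] -> 1890
  [22, 24, -22, -39, 36] -> [-22, -24, 22, 39, -36] -> [198, 216, -198, -351, 324] -> [-990, -1080, 990, 1755, -1620] -> [1755, 990, -990, -1080, -1620] -> 1755
  [-45, -5, -34, 22, -6, -24, -34, 0] -> [45, 5, 34, -22, 6, 24, 34, 0] -> [-405, -45, -306, 198, -54, -216, -306, 0] -> [2025, 225, 1530, -990, 270, 1080, 1530, 0] -> [2025, 1530, 1530, 1080, 270, 225, 0, -990] -> 2025
  [-34, 20, 21] -> [34, -20, -21] -> [-306, 180, 189] -> [1530, -900, -945] -> [1530, -900, -945] -> 1530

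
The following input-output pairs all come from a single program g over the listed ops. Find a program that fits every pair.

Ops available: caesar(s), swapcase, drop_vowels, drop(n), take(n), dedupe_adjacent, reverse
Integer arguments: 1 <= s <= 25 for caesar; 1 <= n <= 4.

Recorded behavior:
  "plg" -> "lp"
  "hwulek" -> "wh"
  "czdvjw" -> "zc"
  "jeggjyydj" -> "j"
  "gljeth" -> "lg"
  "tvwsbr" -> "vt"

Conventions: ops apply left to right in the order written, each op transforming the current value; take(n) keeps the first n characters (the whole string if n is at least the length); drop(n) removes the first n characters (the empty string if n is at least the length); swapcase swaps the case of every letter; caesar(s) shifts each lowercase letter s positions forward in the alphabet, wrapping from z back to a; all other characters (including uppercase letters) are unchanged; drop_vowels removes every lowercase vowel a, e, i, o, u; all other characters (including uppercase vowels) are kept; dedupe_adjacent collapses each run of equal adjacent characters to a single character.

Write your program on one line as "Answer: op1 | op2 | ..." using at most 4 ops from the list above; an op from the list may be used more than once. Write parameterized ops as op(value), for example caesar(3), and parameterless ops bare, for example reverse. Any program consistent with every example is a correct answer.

take(4) | take(2) | drop_vowels | reverse

Check, running the answer program on each example:
  "plg" -> "plg" -> "pl" -> "pl" -> "lp"
  "hwulek" -> "hwul" -> "hw" -> "hw" -> "wh"
  "czdvjw" -> "czdv" -> "cz" -> "cz" -> "zc"
  "jeggjyydj" -> "jegg" -> "je" -> "j" -> "j"
  "gljeth" -> "glje" -> "gl" -> "gl" -> "lg"
  "tvwsbr" -> "tvws" -> "tv" -> "tv" -> "vt"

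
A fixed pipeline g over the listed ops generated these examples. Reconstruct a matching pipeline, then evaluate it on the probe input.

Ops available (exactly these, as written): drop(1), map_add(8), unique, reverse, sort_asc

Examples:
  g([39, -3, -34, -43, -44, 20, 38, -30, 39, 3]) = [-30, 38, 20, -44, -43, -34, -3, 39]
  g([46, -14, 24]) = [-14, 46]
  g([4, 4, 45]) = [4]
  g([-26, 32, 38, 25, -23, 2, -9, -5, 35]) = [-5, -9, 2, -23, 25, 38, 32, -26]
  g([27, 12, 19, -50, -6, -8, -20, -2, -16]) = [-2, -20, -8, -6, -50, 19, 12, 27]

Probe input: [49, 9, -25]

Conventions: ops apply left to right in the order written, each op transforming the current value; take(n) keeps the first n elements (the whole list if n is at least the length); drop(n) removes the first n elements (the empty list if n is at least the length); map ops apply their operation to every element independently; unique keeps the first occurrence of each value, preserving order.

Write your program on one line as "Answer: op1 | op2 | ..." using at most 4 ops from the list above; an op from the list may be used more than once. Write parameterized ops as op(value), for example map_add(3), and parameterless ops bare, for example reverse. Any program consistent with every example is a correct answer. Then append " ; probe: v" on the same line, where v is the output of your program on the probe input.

unique | reverse | drop(1) ; probe: [9, 49]

Check, running the answer program on each example:
  [39, -3, -34, -43, -44, 20, 38, -30, 39, 3] -> [39, -3, -34, -43, -44, 20, 38, -30, 3] -> [3, -30, 38, 20, -44, -43, -34, -3, 39] -> [-30, 38, 20, -44, -43, -34, -3, 39]
  [46, -14, 24] -> [46, -14, 24] -> [24, -14, 46] -> [-14, 46]
  [4, 4, 45] -> [4, 45] -> [45, 4] -> [4]
  [-26, 32, 38, 25, -23, 2, -9, -5, 35] -> [-26, 32, 38, 25, -23, 2, -9, -5, 35] -> [35, -5, -9, 2, -23, 25, 38, 32, -26] -> [-5, -9, 2, -23, 25, 38, 32, -26]
  [27, 12, 19, -50, -6, -8, -20, -2, -16] -> [27, 12, 19, -50, -6, -8, -20, -2, -16] -> [-16, -2, -20, -8, -6, -50, 19, 12, 27] -> [-2, -20, -8, -6, -50, 19, 12, 27]
  probe: [49, 9, -25] -> [49, 9, -25] -> [-25, 9, 49] -> [9, 49]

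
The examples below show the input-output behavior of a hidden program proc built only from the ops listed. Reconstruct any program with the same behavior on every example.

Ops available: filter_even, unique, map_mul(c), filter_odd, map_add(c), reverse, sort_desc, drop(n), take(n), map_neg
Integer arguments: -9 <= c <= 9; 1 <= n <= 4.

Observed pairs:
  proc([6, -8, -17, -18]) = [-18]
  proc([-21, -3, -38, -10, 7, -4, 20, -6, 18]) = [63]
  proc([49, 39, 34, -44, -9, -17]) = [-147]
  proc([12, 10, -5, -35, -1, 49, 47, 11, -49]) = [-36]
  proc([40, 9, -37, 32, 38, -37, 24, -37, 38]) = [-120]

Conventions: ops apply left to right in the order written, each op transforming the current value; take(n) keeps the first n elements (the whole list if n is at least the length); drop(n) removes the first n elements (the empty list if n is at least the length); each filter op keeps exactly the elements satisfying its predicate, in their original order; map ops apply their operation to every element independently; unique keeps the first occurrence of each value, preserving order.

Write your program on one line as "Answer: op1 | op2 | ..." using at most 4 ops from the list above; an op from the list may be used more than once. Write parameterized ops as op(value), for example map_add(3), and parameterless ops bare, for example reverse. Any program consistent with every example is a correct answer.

take(1) | map_neg | map_mul(3)

Check, running the answer program on each example:
  [6, -8, -17, -18] -> [6] -> [-6] -> [-18]
  [-21, -3, -38, -10, 7, -4, 20, -6, 18] -> [-21] -> [21] -> [63]
  [49, 39, 34, -44, -9, -17] -> [49] -> [-49] -> [-147]
  [12, 10, -5, -35, -1, 49, 47, 11, -49] -> [12] -> [-12] -> [-36]
  [40, 9, -37, 32, 38, -37, 24, -37, 38] -> [40] -> [-40] -> [-120]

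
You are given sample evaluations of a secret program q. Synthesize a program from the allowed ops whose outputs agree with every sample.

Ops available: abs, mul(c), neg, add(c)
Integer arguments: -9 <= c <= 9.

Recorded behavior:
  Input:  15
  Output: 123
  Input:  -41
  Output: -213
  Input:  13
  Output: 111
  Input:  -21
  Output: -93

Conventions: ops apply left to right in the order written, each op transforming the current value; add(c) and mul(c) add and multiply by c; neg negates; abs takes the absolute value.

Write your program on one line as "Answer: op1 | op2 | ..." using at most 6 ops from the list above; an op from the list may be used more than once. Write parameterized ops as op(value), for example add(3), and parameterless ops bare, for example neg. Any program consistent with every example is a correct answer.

add(7) | neg | mul(-2) | add(-3) | mul(3)

Check, running the answer program on each example:
  15 -> 22 -> -22 -> 44 -> 41 -> 123
  -41 -> -34 -> 34 -> -68 -> -71 -> -213
  13 -> 20 -> -20 -> 40 -> 37 -> 111
  -21 -> -14 -> 14 -> -28 -> -31 -> -93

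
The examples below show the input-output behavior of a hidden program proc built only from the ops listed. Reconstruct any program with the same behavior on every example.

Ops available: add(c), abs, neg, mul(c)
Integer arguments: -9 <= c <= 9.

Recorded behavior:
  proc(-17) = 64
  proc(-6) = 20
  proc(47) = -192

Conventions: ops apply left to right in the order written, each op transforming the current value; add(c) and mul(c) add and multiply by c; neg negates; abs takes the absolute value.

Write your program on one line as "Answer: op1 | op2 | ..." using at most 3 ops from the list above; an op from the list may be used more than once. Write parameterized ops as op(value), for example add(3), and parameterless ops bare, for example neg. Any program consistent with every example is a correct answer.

add(1) | mul(-4)

Check, running the answer program on each example:
  -17 -> -16 -> 64
  -6 -> -5 -> 20
  47 -> 48 -> -192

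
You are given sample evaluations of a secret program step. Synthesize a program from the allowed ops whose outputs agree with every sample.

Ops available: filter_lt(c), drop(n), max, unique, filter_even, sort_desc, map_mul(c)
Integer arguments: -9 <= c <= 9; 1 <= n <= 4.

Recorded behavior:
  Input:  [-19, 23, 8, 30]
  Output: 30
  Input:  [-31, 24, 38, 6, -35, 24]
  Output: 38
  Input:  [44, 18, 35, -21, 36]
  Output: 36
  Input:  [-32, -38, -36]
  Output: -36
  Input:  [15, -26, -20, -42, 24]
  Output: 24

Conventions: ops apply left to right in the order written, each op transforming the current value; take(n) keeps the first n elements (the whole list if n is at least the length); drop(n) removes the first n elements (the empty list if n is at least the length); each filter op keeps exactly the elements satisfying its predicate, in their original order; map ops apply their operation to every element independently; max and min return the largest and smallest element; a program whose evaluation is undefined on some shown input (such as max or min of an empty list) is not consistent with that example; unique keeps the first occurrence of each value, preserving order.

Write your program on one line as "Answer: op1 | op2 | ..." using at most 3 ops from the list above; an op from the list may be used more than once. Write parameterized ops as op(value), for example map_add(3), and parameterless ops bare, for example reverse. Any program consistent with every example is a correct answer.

unique | drop(1) | max

Check, running the answer program on each example:
  [-19, 23, 8, 30] -> [-19, 23, 8, 30] -> [23, 8, 30] -> 30
  [-31, 24, 38, 6, -35, 24] -> [-31, 24, 38, 6, -35] -> [24, 38, 6, -35] -> 38
  [44, 18, 35, -21, 36] -> [44, 18, 35, -21, 36] -> [18, 35, -21, 36] -> 36
  [-32, -38, -36] -> [-32, -38, -36] -> [-38, -36] -> -36
  [15, -26, -20, -42, 24] -> [15, -26, -20, -42, 24] -> [-26, -20, -42, 24] -> 24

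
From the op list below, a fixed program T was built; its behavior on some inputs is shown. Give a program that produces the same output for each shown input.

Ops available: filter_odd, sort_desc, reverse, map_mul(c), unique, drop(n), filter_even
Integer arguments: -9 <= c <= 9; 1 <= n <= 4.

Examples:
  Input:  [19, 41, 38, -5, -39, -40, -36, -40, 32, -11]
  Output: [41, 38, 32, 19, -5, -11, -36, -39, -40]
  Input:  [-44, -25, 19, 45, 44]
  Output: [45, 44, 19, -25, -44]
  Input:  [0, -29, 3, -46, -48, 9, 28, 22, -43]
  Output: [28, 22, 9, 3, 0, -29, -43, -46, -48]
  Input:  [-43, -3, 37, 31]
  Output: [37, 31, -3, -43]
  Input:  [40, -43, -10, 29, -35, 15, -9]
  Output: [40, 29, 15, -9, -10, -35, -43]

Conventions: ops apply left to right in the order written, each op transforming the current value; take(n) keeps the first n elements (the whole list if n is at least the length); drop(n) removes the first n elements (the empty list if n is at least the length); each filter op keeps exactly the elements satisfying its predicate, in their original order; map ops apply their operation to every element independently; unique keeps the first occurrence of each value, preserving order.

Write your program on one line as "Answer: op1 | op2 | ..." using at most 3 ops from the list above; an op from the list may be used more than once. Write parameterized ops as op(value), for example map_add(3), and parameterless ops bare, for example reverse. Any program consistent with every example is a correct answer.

unique | sort_desc

Check, running the answer program on each example:
  [19, 41, 38, -5, -39, -40, -36, -40, 32, -11] -> [19, 41, 38, -5, -39, -40, -36, 32, -11] -> [41, 38, 32, 19, -5, -11, -36, -39, -40]
  [-44, -25, 19, 45, 44] -> [-44, -25, 19, 45, 44] -> [45, 44, 19, -25, -44]
  [0, -29, 3, -46, -48, 9, 28, 22, -43] -> [0, -29, 3, -46, -48, 9, 28, 22, -43] -> [28, 22, 9, 3, 0, -29, -43, -46, -48]
  [-43, -3, 37, 31] -> [-43, -3, 37, 31] -> [37, 31, -3, -43]
  [40, -43, -10, 29, -35, 15, -9] -> [40, -43, -10, 29, -35, 15, -9] -> [40, 29, 15, -9, -10, -35, -43]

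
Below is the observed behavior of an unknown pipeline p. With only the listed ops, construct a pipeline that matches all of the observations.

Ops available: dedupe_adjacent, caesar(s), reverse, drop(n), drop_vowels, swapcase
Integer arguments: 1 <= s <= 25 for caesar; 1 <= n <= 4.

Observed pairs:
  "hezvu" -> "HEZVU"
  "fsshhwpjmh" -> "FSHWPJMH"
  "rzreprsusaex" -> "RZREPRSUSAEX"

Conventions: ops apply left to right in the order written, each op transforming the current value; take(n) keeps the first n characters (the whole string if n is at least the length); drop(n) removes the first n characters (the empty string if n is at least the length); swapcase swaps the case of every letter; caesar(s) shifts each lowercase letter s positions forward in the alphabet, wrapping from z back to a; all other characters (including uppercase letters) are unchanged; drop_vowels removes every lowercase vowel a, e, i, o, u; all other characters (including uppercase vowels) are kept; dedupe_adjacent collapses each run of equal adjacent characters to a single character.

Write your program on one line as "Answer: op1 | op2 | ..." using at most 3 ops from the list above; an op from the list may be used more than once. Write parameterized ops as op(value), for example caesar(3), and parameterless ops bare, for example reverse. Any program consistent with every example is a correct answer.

dedupe_adjacent | swapcase

Check, running the answer program on each example:
  "hezvu" -> "hezvu" -> "HEZVU"
  "fsshhwpjmh" -> "fshwpjmh" -> "FSHWPJMH"
  "rzreprsusaex" -> "rzreprsusaex" -> "RZREPRSUSAEX"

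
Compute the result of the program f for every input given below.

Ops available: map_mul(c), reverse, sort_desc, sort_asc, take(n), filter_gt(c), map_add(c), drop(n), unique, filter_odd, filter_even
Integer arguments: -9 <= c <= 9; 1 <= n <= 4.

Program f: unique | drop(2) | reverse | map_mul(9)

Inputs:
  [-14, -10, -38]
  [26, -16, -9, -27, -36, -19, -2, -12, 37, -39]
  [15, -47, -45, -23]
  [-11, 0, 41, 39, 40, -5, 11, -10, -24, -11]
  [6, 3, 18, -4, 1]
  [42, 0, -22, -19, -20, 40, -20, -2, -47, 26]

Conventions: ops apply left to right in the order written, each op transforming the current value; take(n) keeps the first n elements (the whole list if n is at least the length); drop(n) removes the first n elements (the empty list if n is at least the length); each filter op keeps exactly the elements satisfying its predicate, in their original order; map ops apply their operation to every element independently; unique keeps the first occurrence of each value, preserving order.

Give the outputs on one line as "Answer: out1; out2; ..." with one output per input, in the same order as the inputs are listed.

Execution, op by op:
  [-14, -10, -38] -> [-14, -10, -38] -> [-38] -> [-38] -> [-342]
  [26, -16, -9, -27, -36, -19, -2, -12, 37, -39] -> [26, -16, -9, -27, -36, -19, -2, -12, 37, -39] -> [-9, -27, -36, -19, -2, -12, 37, -39] -> [-39, 37, -12, -2, -19, -36, -27, -9] -> [-351, 333, -108, -18, -171, -324, -243, -81]
  [15, -47, -45, -23] -> [15, -47, -45, -23] -> [-45, -23] -> [-23, -45] -> [-207, -405]
  [-11, 0, 41, 39, 40, -5, 11, -10, -24, -11] -> [-11, 0, 41, 39, 40, -5, 11, -10, -24] -> [41, 39, 40, -5, 11, -10, -24] -> [-24, -10, 11, -5, 40, 39, 41] -> [-216, -90, 99, -45, 360, 351, 369]
  [6, 3, 18, -4, 1] -> [6, 3, 18, -4, 1] -> [18, -4, 1] -> [1, -4, 18] -> [9, -36, 162]
  [42, 0, -22, -19, -20, 40, -20, -2, -47, 26] -> [42, 0, -22, -19, -20, 40, -2, -47, 26] -> [-22, -19, -20, 40, -2, -47, 26] -> [26, -47, -2, 40, -20, -19, -22] -> [234, -423, -18, 360, -180, -171, -198]

[-342]; [-351, 333, -108, -18, -171, -324, -243, -81]; [-207, -405]; [-216, -90, 99, -45, 360, 351, 369]; [9, -36, 162]; [234, -423, -18, 360, -180, -171, -198]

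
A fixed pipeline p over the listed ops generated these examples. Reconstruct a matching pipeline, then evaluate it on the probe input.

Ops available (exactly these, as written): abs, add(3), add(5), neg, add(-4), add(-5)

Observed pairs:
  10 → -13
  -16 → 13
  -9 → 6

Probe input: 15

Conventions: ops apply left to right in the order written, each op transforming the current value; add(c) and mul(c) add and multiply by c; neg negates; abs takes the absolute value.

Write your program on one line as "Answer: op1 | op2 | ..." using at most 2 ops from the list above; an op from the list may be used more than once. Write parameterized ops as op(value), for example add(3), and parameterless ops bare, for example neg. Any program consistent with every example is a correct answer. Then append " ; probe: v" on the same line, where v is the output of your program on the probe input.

add(3) | neg ; probe: -18

Check, running the answer program on each example:
  10 -> 13 -> -13
  -16 -> -13 -> 13
  -9 -> -6 -> 6
  probe: 15 -> 18 -> -18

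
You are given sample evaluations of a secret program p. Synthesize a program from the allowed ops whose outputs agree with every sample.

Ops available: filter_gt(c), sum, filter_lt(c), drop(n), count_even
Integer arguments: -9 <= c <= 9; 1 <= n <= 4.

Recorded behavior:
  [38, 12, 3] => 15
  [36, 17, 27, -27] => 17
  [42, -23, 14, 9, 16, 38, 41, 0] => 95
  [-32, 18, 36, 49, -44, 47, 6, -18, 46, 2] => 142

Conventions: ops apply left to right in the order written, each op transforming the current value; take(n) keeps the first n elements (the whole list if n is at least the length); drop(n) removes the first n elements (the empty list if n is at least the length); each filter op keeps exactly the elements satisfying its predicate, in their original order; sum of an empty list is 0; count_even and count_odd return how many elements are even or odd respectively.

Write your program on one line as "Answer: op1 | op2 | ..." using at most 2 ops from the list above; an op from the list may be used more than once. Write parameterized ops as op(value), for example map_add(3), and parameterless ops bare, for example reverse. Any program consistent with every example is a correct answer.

drop(1) | sum

Check, running the answer program on each example:
  [38, 12, 3] -> [12, 3] -> 15
  [36, 17, 27, -27] -> [17, 27, -27] -> 17
  [42, -23, 14, 9, 16, 38, 41, 0] -> [-23, 14, 9, 16, 38, 41, 0] -> 95
  [-32, 18, 36, 49, -44, 47, 6, -18, 46, 2] -> [18, 36, 49, -44, 47, 6, -18, 46, 2] -> 142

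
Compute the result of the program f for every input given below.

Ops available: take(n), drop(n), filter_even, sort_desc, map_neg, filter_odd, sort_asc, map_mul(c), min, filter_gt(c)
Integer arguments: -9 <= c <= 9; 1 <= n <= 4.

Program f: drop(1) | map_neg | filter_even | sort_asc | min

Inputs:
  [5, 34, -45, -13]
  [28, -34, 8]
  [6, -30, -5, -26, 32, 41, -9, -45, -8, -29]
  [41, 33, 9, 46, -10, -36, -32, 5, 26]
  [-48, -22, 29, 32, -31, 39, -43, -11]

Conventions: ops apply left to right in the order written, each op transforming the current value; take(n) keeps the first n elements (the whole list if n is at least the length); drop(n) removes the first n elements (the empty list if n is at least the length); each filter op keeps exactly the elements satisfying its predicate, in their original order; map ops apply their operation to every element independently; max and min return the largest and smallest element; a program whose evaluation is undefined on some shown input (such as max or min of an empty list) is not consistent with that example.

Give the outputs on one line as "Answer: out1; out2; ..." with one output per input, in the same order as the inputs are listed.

-34; -8; -32; -46; -32

Execution, op by op:
  [5, 34, -45, -13] -> [34, -45, -13] -> [-34, 45, 13] -> [-34] -> [-34] -> -34
  [28, -34, 8] -> [-34, 8] -> [34, -8] -> [34, -8] -> [-8, 34] -> -8
  [6, -30, -5, -26, 32, 41, -9, -45, -8, -29] -> [-30, -5, -26, 32, 41, -9, -45, -8, -29] -> [30, 5, 26, -32, -41, 9, 45, 8, 29] -> [30, 26, -32, 8] -> [-32, 8, 26, 30] -> -32
  [41, 33, 9, 46, -10, -36, -32, 5, 26] -> [33, 9, 46, -10, -36, -32, 5, 26] -> [-33, -9, -46, 10, 36, 32, -5, -26] -> [-46, 10, 36, 32, -26] -> [-46, -26, 10, 32, 36] -> -46
  [-48, -22, 29, 32, -31, 39, -43, -11] -> [-22, 29, 32, -31, 39, -43, -11] -> [22, -29, -32, 31, -39, 43, 11] -> [22, -32] -> [-32, 22] -> -32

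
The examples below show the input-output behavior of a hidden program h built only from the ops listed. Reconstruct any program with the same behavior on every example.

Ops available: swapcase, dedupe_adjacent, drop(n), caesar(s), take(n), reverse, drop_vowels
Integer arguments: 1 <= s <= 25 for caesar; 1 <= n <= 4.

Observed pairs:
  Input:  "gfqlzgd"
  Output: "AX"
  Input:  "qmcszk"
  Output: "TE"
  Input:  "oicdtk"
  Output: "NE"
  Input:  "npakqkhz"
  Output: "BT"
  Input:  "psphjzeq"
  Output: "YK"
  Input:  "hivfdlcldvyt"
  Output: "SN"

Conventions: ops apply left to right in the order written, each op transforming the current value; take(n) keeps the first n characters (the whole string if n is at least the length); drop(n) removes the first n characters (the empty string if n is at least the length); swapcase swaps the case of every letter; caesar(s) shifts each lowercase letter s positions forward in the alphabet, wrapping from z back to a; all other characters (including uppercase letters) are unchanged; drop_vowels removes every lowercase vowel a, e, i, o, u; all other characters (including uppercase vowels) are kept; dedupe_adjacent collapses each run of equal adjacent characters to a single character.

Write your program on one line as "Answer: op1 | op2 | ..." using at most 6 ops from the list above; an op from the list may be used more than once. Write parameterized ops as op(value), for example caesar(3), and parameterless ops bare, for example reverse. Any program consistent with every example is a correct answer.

caesar(20) | swapcase | reverse | take(3) | reverse | drop(1)

Check, running the answer program on each example:
  "gfqlzgd" -> "azkftax" -> "AZKFTAX" -> "XATFKZA" -> "XAT" -> "TAX" -> "AX"
  "qmcszk" -> "kgwmte" -> "KGWMTE" -> "ETMWGK" -> "ETM" -> "MTE" -> "TE"
  "oicdtk" -> "icwxne" -> "ICWXNE" -> "ENXWCI" -> "ENX" -> "XNE" -> "NE"
  "npakqkhz" -> "hjuekebt" -> "HJUEKEBT" -> "TBEKEUJH" -> "TBE" -> "EBT" -> "BT"
  "psphjzeq" -> "jmjbdtyk" -> "JMJBDTYK" -> "KYTDBJMJ" -> "KYT" -> "TYK" -> "YK"
  "hivfdlcldvyt" -> "bcpzxfwfxpsn" -> "BCPZXFWFXPSN" -> "NSPXFWFXZPCB" -> "NSP" -> "PSN" -> "SN"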